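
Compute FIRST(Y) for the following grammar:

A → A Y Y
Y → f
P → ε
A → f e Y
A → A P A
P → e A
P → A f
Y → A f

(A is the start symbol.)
{ 'f' }

To compute FIRST(Y), examine every production with Y on the left-hand side, reading each right-hand side left to right until a non-nullable symbol is reached.

FIRST sets of the other non-terminals involved (by the same procedure, iterated to a fixed point):
  FIRST(A) = { 'f' }

From Y → f:
  - f is a terminal: add 'f' and stop
From Y → A f:
  - A is a non-terminal: add FIRST(A) \ {ε} = { 'f' }
    A is not nullable, so stop

Collecting: FIRST(Y) = { 'f' }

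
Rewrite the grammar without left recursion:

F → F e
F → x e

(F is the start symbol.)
F is directly left-recursive. The standard transformation for
  A → A α₁ | ... | A α_m | β₁ | ... | β_n
is
  A  → β₁ A' | ... | β_n A'
  A' → α₁ A' | ... | α_m A' | ε

F → x e becomes F → x e F'
F → F e becomes F' → e F'
Add F' → ε

Resulting grammar:
F → x e F'
F' → e F'
F' → ε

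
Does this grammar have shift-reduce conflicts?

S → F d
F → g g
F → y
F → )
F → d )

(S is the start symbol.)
No shift-reduce conflicts

Augment with S' → S and build the canonical LR(0) collection (I0 = CLOSURE({[S' → . S]}), then GOTO on every symbol after a dot until no new states appear). It has 10 states:
  I0: { [F → . )], [F → . d )], [F → . g g], [F → . y], [S → . F d], [S' → . S] }  — shift
  I1: { [F → ) .] }  — reduce
  I2: { [S → F . d] }  — shift
  I3: { [S' → S .] }  — accept
  I4: { [F → d . )] }  — shift
  I5: { [F → g . g] }  — shift
  I6: { [F → y .] }  — reduce
  I7: { [F → g g .] }  — reduce
  I8: { [F → d ) .] }  — reduce
  I9: { [S → F d .] }  — reduce

No state contains both a complete item and a shift item.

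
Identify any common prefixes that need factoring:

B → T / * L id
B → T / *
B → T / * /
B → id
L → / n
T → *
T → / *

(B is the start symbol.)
Left-factoring is needed when two productions for the same non-terminal
share a common prefix on the right-hand side.

Productions for B:
  B → T / * L id
  B → T / *
  B → T / * /
  B → id
Productions for T:
  T → *
  T → / *

Found common prefix 'T / *' in productions for B

Answer: Yes, B has productions with common prefix 'T / *'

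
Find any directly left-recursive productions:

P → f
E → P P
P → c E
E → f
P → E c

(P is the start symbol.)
P → f: starts with f
E → P P: starts with P
P → c E: starts with c
E → f: starts with f
P → E c: starts with E

No direct left recursion found.

Answer: No direct left recursion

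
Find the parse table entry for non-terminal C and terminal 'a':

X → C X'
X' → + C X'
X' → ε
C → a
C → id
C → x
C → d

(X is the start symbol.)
C → a

To find M[C, 'a'], we find productions for C where 'a' is in the predict set (PREDICT(N → α) = (FIRST(α) \ {ε}) ∪ (FOLLOW(N) if α ⇒* ε)).

C → a: PREDICT = { 'a' }
  'a' is in predict set, so this production goes in M[C, 'a']
C → id: PREDICT = { 'id' }
C → x: PREDICT = { 'x' }
C → d: PREDICT = { 'd' }

M[C, 'a'] = C → a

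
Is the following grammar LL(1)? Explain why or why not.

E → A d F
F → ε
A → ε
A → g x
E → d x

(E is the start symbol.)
No. Predict set conflict for E: { 'd' }

Relevant sets:
  FIRST(A) = { 'g', ε }
  FOLLOW(A) = { 'd' }

For E:
  PREDICT(E → A d F) = { 'd', 'g' }
  PREDICT(E → d x) = { 'd' }
For A:
  PREDICT(A → ε) = { 'd' }
  PREDICT(A → g x) = { 'g' }
F has a single production, so nothing to check there.

Conflict found: Predict set conflict for E: { 'd' }
The grammar is NOT LL(1).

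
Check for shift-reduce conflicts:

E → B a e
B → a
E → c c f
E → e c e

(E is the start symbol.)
No shift-reduce conflicts

Augment with E' → E and build the canonical LR(0) collection (I0 = CLOSURE({[E' → . E]}), then GOTO on every symbol after a dot until no new states appear). It has 12 states:
  I0: { [B → . a], [E → . B a e], [E → . c c f], [E → . e c e], [E' → . E] }  — shift
  I1: { [E → B . a e] }  — shift
  I2: { [E' → E .] }  — accept
  I3: { [B → a .] }  — reduce
  I4: { [E → c . c f] }  — shift
  I5: { [E → e . c e] }  — shift
  I6: { [E → e c . e] }  — shift
  I7: { [E → e c e .] }  — reduce
  I8: { [E → c c . f] }  — shift
  I9: { [E → c c f .] }  — reduce
  I10: { [E → B a . e] }  — shift
  I11: { [E → B a e .] }  — reduce

No state contains both a complete item and a shift item.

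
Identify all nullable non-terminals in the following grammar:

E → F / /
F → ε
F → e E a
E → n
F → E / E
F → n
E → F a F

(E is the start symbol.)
ε-productions: F → ε
So F is immediately nullable.
No further non-terminal can be added: every production for the remaining non-terminals contains a terminal or a non-nullable non-terminal.
Nullable = { 'F' }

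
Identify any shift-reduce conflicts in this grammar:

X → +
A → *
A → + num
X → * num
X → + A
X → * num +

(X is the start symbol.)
Yes — I2: [X → + .] vs [A → . *]; I8: [X → * num .] vs [X → * num . +]

Augment with X' → X and build the canonical LR(0) collection (I0 = CLOSURE({[X' → . X]}), then GOTO on every symbol after a dot until no new states appear). It has 10 states:
  I0: { [X → . * num +], [X → . * num], [X → . + A], [X → . +], [X' → . X] }  — shift
  I1: { [X → * . num +], [X → * . num] }  — shift
  I2: { [A → . *], [A → . + num], [X → + . A], [X → + .] }  — shift, reduce
  I3: { [X' → X .] }  — accept
  I4: { [A → * .] }  — reduce
  I5: { [A → + . num] }  — shift
  I6: { [X → + A .] }  — reduce
  I7: { [A → + num .] }  — reduce
  I8: { [X → * num . +], [X → * num .] }  — shift, reduce
  I9: { [X → * num + .] }  — reduce

I2 contains reduce item [X → + .] and shift items [A → . *], [A → . + num] — shift-reduce conflict.
I8 contains reduce item [X → * num .] and shift item [X → * num . +] — shift-reduce conflict.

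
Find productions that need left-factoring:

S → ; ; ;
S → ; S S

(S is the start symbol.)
Yes, S has productions with common prefix ';'

Left-factoring is needed when two productions for the same non-terminal
share a common prefix on the right-hand side.

Productions for S:
  S → ; ; ;
  S → ; S S

Found common prefix ';' in productions for S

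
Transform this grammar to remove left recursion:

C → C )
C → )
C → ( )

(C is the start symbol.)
C is directly left-recursive. The standard transformation for
  A → A α₁ | ... | A α_m | β₁ | ... | β_n
is
  A  → β₁ A' | ... | β_n A'
  A' → α₁ A' | ... | α_m A' | ε

C → ) becomes C → ) C'
C → ( ) becomes C → ( ) C'
C → C ) becomes C' → ) C'
Add C' → ε

Resulting grammar:
C → ) C'
C → ( ) C'
C' → ) C'
C' → ε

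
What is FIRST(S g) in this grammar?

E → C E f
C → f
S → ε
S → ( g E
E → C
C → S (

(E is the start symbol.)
FIRST sets of the non-terminals involved (from the grammar, by fixed-point iteration):
  FIRST(S) = { '(', ε }

To compute FIRST(S g), process the symbols left to right:
Symbol S is a non-terminal. Add FIRST(S) \ {ε} = { '(' }
S is nullable (ε ∈ FIRST(S)), continue to the next symbol.
Symbol g is a terminal. Add 'g' and stop.
FIRST(S g) = { '(', 'g' }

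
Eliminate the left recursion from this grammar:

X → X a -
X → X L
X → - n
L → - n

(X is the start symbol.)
X → - n X'
X' → a - X'
X' → L X'
X' → ε
L → - n

X is directly left-recursive. The standard transformation for
  A → A α₁ | ... | A α_m | β₁ | ... | β_n
is
  A  → β₁ A' | ... | β_n A'
  A' → α₁ A' | ... | α_m A' | ε

X → - n becomes X → - n X'
X → X a - becomes X' → a - X'
X → X L becomes X' → L X'
Add X' → ε

Productions for other non-terminals are unchanged:
  L → - n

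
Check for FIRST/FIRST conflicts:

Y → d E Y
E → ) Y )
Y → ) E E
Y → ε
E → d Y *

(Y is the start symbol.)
No FIRST/FIRST conflicts.

A FIRST/FIRST conflict occurs when two productions N → α and N → β for the same non-terminal have FIRST(α) ∩ FIRST(β) ≠ ∅ (with ε ∈ FIRST of a nullable right-hand side, so two nullable alternatives also conflict).

Productions for Y:
  Y → d E Y: FIRST = { 'd' }
  Y → ) E E: FIRST = { ')' }
  Y → ε: FIRST = { ε }
Productions for E:
  E → ) Y ): FIRST = { ')' }
  E → d Y *: FIRST = { 'd' }

All alternatives of each non-terminal have pairwise disjoint FIRST sets.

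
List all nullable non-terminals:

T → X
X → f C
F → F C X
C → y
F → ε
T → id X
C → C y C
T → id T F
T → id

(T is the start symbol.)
{ 'F' }

ε-productions: F → ε
So F is immediately nullable.
No further non-terminal can be added: every production for the remaining non-terminals contains a terminal or a non-nullable non-terminal.
Nullable = { 'F' }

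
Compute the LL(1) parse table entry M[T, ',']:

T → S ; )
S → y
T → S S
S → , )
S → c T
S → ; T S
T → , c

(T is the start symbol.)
T → S ; ), T → S S, T → , c

To find M[T, ','], we find productions for T where ',' is in the predict set (PREDICT(N → α) = (FIRST(α) \ {ε}) ∪ (FOLLOW(N) if α ⇒* ε)).

Relevant sets:
  FIRST(S) = { ',', ';', 'c', 'y' }

T → S ; ): PREDICT = { ',', ';', 'c', 'y' }
  ',' is in predict set, so this production goes in M[T, ',']
T → S S: PREDICT = { ',', ';', 'c', 'y' }
  ',' is in predict set, so this production goes in M[T, ',']
T → , c: PREDICT = { ',' }
  ',' is in predict set, so this production goes in M[T, ',']

M[T, ','] = T → S ; ), T → S S, T → , c  (a multiply-defined cell — the grammar is not LL(1))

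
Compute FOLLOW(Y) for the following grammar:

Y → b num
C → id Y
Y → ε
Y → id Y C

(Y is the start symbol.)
To compute FOLLOW(Y), find every occurrence of Y on a right-hand side N → α Y β: add FIRST(β) \ {ε}, and if β is empty or nullable also add FOLLOW(N). Iterate to a fixed point.

Y is the start symbol, so $ ∈ FOLLOW(Y).
In C → id Y: Y is at the end, add FOLLOW(C)
In Y → id Y C: Y is followed by C, add FIRST(C) \ {ε} = { 'id' }

The FOLLOW sets referred to above (computed the same way, to a fixed point):
  FOLLOW(C) = { $, 'id' }

Taking the union: FOLLOW(Y) = { $, 'id' }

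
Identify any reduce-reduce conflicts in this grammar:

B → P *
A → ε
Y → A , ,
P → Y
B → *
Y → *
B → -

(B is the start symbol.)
Yes — I1: [B → * .] vs [Y → * .]

Augment with B' → B and build the canonical LR(0) collection (I0 = CLOSURE({[B' → . B]}), then GOTO on every symbol after a dot until no new states appear). It has 10 states:
  I0: { [A → .], [B → . *], [B → . -], [B → . P *], [B' → . B], [P → . Y], [Y → . *], [Y → . A , ,] }  — shift, reduce
  I1: { [B → * .], [Y → * .] }  — 2 reduces
  I2: { [B → - .] }  — reduce
  I3: { [Y → A . , ,] }  — shift
  I4: { [B' → B .] }  — accept
  I5: { [B → P . *] }  — shift
  I6: { [P → Y .] }  — reduce
  I7: { [B → P * .] }  — reduce
  I8: { [Y → A , . ,] }  — shift
  I9: { [Y → A , , .] }  — reduce

I1 contains complete items [B → * .], [Y → * .] — reduce-reduce conflict.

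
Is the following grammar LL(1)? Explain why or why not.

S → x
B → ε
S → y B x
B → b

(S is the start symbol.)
Yes, the grammar is LL(1).

Relevant sets:
  FOLLOW(B) = { 'x' }

For S:
  PREDICT(S → x) = { 'x' }
  PREDICT(S → y B x) = { 'y' }
For B:
  PREDICT(B → ε) = { 'x' }
  PREDICT(B → b) = { 'b' }

All predict sets are disjoint. The grammar IS LL(1).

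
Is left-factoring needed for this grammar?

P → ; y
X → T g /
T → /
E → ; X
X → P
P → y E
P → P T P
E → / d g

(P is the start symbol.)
Left-factoring is needed when two productions for the same non-terminal
share a common prefix on the right-hand side.

Productions for P:
  P → ; y
  P → y E
  P → P T P
Productions for X:
  X → T g /
  X → P
Productions for E:
  E → ; X
  E → / d g

No common prefixes found.

Answer: No, left-factoring is not needed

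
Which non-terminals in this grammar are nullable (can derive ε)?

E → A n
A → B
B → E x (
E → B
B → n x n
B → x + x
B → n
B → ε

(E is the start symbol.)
{ 'A', 'B', 'E' }

A non-terminal is nullable if it can derive ε (the empty string): either it has an ε-production, or it has a production whose right-hand side consists entirely of nullable non-terminals.

ε-productions: B → ε
So B is immediately nullable.
A → B: every symbol on the right is nullable, so A is nullable too.
E → B: every symbol on the right is nullable, so E is nullable too.
Every non-terminal is now nullable.
Nullable = { 'A', 'B', 'E' }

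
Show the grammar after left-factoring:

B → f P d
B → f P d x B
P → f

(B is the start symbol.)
B → f P d B'
B' → ε
B' → x B
P → f

Left-factoring transforms A → αβ₁ | αβ₂ into A → αA' and A' → β₁ | β₂
(α is the longest common prefix among the alternatives). Repeat until
no nonterminal has two alternatives with a common prefix.

Round 1: B has alternatives sharing prefix 'f P d'. Introduce B': B → f P d B'
  Add: B' → ε
  Add: B' → x B

No remaining common prefixes — done.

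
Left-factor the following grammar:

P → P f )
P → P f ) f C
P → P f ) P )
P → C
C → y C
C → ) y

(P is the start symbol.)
Left-factoring transforms A → αβ₁ | αβ₂ into A → αA' and A' → β₁ | β₂
(α is the longest common prefix among the alternatives). Repeat until
no nonterminal has two alternatives with a common prefix.

Round 1: P has alternatives sharing prefix 'P f )'. Introduce P': P → P f ) P'
  Add: P' → ε
  Add: P' → f C
  Add: P' → P )

No remaining common prefixes — done.

Resulting grammar:
P → P f ) P'
P' → ε
P' → f C
P' → P )
P → C
C → y C
C → ) y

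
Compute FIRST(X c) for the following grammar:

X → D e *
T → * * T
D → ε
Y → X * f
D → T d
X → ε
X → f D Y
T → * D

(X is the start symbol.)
{ '*', 'c', 'e', 'f' }

FIRST sets of the non-terminals involved (from the grammar, by fixed-point iteration):
  FIRST(X) = { '*', 'e', 'f', ε }

To compute FIRST(X c), process the symbols left to right:
Symbol X is a non-terminal. Add FIRST(X) \ {ε} = { '*', 'e', 'f' }
X is nullable (ε ∈ FIRST(X)), continue to the next symbol.
Symbol c is a terminal. Add 'c' and stop.
FIRST(X c) = { '*', 'c', 'e', 'f' }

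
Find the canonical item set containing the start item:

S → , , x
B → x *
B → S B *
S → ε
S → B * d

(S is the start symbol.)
{ [B → . S B *], [B → . x *], [S → . , , x], [S → . B * d], [S → .], [S' → . S] }

First, augment the grammar with S' → S
I₀ = CLOSURE({ [S' → . S] }):
  [S' → . S] has the dot before S: add [S → . , , x], [S → .], [S → . B * d]
  [S → . B * d] has the dot before B: add [B → . x *], [B → . S B *]
No further items can be added.

I₀ = { [B → . S B *], [B → . x *], [S → . , , x], [S → . B * d], [S → .], [S' → . S] }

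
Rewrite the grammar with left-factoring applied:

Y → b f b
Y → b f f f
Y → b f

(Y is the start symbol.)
Left-factoring transforms A → αβ₁ | αβ₂ into A → αA' and A' → β₁ | β₂
(α is the longest common prefix among the alternatives). Repeat until
no nonterminal has two alternatives with a common prefix.

Round 1: Y has alternatives sharing prefix 'b f'. Introduce Y': Y → b f Y'
  Add: Y' → b
  Add: Y' → f f
  Add: Y' → ε

No remaining common prefixes — done.

Resulting grammar:
Y → b f Y'
Y' → b
Y' → f f
Y' → ε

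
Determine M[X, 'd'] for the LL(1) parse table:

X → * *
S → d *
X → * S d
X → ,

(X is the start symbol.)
Empty (error entry)

To find M[X, 'd'], we find productions for X where 'd' is in the predict set (PREDICT(N → α) = (FIRST(α) \ {ε}) ∪ (FOLLOW(N) if α ⇒* ε)).

X → * *: PREDICT = { '*' }
X → * S d: PREDICT = { '*' }
X → ,: PREDICT = { ',' }

M[X, 'd'] is empty (no production applies)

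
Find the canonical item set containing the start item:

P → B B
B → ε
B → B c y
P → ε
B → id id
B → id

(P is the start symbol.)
{ [B → . B c y], [B → . id id], [B → . id], [B → .], [P → . B B], [P → .], [P' → . P] }

First, augment the grammar with P' → P
I₀ = CLOSURE({ [P' → . P] }):
  [P' → . P] has the dot before P: add [P → . B B], [P → .]
  [P → . B B] has the dot before B: add [B → .], [B → . B c y], [B → . id id], [B → . id]
No further items can be added.

I₀ = { [B → . B c y], [B → . id id], [B → . id], [B → .], [P → . B B], [P → .], [P' → . P] }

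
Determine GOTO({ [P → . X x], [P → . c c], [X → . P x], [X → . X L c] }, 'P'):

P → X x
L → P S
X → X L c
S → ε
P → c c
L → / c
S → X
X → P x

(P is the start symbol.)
GOTO(I, 'P') = CLOSURE({ [A → αX.β] : [A → α.Xβ] ∈ I, X = 'P' })

Items with dot before 'P', with the dot advanced:
  [X → . P x] → [X → P . x]
Closure adds nothing (no advanced item has the dot before a non-terminal).

GOTO = { [X → P . x] }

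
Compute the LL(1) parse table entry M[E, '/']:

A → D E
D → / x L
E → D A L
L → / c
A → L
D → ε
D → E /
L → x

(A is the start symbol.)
E → D A L

To find M[E, '/'], we find productions for E where '/' is in the predict set (PREDICT(N → α) = (FIRST(α) \ {ε}) ∪ (FOLLOW(N) if α ⇒* ε)).

Relevant sets:
  FIRST(D) = { '/', 'x', ε }
  FIRST(A) = { '/', 'x' }

E → D A L: PREDICT = { '/', 'x' }
  '/' is in predict set, so this production goes in M[E, '/']

M[E, '/'] = E → D A L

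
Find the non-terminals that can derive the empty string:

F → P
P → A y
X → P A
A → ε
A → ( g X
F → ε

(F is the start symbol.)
A non-terminal is nullable if it can derive ε (the empty string): either it has an ε-production, or it has a production whose right-hand side consists entirely of nullable non-terminals.

ε-productions: A → ε, F → ε
So A, F are immediately nullable.
No further non-terminal can be added: every production for the remaining non-terminals contains a terminal or a non-nullable non-terminal.
Nullable = { 'A', 'F' }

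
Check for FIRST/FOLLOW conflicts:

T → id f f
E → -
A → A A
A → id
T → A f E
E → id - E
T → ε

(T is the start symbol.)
A FIRST/FOLLOW conflict occurs when a non-terminal N has a nullable alternative N → β (β ⇒* ε) and another alternative N → α with FIRST(α) ∩ FOLLOW(N) ≠ ∅: on such a lookahead the parser cannot decide between expanding α and letting N vanish via β.

Nullable non-terminals: T.
FIRST sets used below: FIRST(A) = { 'id' }

T: nullable alternative(s) T → ε; FOLLOW(T) = { $ }
  T → id f f: FIRST \ {ε} = { 'id' } — disjoint from FOLLOW(T)
  T → A f E: FIRST \ {ε} = { 'id' } — disjoint from FOLLOW(T)
  T → ε: FIRST \ {ε} = { } — this is the only nullable alternative, skip

A, E have no nullable alternative, so no FIRST/FOLLOW check is needed there.

No FIRST/FOLLOW conflicts found.

Answer: No FIRST/FOLLOW conflicts.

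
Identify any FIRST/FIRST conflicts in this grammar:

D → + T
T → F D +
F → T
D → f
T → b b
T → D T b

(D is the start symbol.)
A FIRST/FIRST conflict occurs when two productions N → α and N → β for the same non-terminal have FIRST(α) ∩ FIRST(β) ≠ ∅ (with ε ∈ FIRST of a nullable right-hand side, so two nullable alternatives also conflict).

FIRST sets of the non-terminals at (or reachable through a nullable prefix from) the front of some alternative:
  FIRST(F) = { '+', 'b', 'f' }
  FIRST(D) = { '+', 'f' }

Productions for D:
  D → + T: FIRST = { '+' }
  D → f: FIRST = { 'f' }
Productions for T:
  T → F D +: FIRST = { '+', 'b', 'f' }
  T → b b: FIRST = { 'b' }
  T → D T b: FIRST = { '+', 'f' }
F has only one production, so no FIRST/FIRST conflict is possible there.

Conflict for T: T → F D + and T → b b
  Overlap: { 'b' }
Conflict for T: T → F D + and T → D T b
  Overlap: { '+', 'f' }

Answer: Yes. T → F D '+' / T → b b on { 'b' }; T → F D '+' / T → D T b on { '+', 'f' }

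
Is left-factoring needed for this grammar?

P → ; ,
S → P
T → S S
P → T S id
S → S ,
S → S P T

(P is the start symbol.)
Yes, S has productions with common prefix 'S'

Left-factoring is needed when two productions for the same non-terminal
share a common prefix on the right-hand side.

Productions for P:
  P → ; ,
  P → T S id
Productions for S:
  S → P
  S → S ,
  S → S P T

Found common prefix 'S' in productions for S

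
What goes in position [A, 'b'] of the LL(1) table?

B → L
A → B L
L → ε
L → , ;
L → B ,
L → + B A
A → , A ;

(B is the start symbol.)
To find M[A, 'b'], we find productions for A where 'b' is in the predict set (PREDICT(N → α) = (FIRST(α) \ {ε}) ∪ (FOLLOW(N) if α ⇒* ε)).

Relevant sets:
  FIRST(B) = { '+', ',', ε }
  FIRST(L) = { '+', ',', ε }
  FOLLOW(A) = { $, '+', ',', ';' }

A → B L: PREDICT = { $, '+', ',', ';' }
A → , A ;: PREDICT = { ',' }

M[A, 'b'] is empty (no production applies)

Answer: Empty (error entry)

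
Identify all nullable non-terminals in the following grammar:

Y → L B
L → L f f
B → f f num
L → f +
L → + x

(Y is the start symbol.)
A non-terminal is nullable if it can derive ε (the empty string): either it has an ε-production, or it has a production whose right-hand side consists entirely of nullable non-terminals.

There are no ε-productions, so no non-terminal can derive ε.
No non-terminals are nullable.

Answer: None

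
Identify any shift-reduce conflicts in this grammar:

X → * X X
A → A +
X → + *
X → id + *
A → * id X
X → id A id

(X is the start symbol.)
Augment with X' → X and build the canonical LR(0) collection (I0 = CLOSURE({[X' → . X]}), then GOTO on every symbol after a dot until no new states appear). It has 16 states:
  I0: { [X → . * X X], [X → . + *], [X → . id + *], [X → . id A id], [X' → . X] }  — shift
  I1: { [X → * . X X], [X → . * X X], [X → . + *], [X → . id + *], [X → . id A id] }  — shift
  I2: { [X → + . *] }  — shift
  I3: { [X' → X .] }  — accept
  I4: { [A → . * id X], [A → . A +], [X → id . + *], [X → id . A id] }  — shift
  I5: { [A → * . id X] }  — shift
  I6: { [X → id + . *] }  — shift
  I7: { [A → A . +], [X → id A . id] }  — shift
  I8: { [A → A + .] }  — reduce
  I9: { [X → id A id .] }  — reduce
  I10: { [X → id + * .] }  — reduce
  I11: { [A → * id . X], [X → . * X X], [X → . + *], [X → . id + *], [X → . id A id] }  — shift
  I12: { [A → * id X .] }  — reduce
  I13: { [X → + * .] }  — reduce
  I14: { [X → * X . X], [X → . * X X], [X → . + *], [X → . id + *], [X → . id A id] }  — shift
  I15: { [X → * X X .] }  — reduce

No state contains both a complete item and a shift item.

Answer: No shift-reduce conflicts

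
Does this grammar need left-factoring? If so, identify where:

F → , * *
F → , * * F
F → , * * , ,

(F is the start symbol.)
Yes, F has productions with common prefix ', * *'

Left-factoring is needed when two productions for the same non-terminal
share a common prefix on the right-hand side.

Productions for F:
  F → , * *
  F → , * * F
  F → , * * , ,

Found common prefix ', * *' in productions for F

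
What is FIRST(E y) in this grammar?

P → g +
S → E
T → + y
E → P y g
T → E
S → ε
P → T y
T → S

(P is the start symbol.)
{ '+', 'g', 'y' }

FIRST sets of the non-terminals involved (from the grammar, by fixed-point iteration):
  FIRST(E) = { '+', 'g', 'y' }

To compute FIRST(E y), process the symbols left to right:
Symbol E is a non-terminal. Add FIRST(E) \ {ε} = { '+', 'g', 'y' }
E is not nullable (ε ∉ FIRST(E)), so stop here.
FIRST(E y) = { '+', 'g', 'y' }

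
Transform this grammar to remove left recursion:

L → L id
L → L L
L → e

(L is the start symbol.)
L → e L'
L' → id L'
L' → L L'
L' → ε

L is directly left-recursive. The standard transformation for
  A → A α₁ | ... | A α_m | β₁ | ... | β_n
is
  A  → β₁ A' | ... | β_n A'
  A' → α₁ A' | ... | α_m A' | ε

L → e becomes L → e L'
L → L id becomes L' → id L'
L → L L becomes L' → L L'
Add L' → ε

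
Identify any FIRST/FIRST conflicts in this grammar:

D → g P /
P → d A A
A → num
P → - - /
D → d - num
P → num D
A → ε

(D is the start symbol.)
A FIRST/FIRST conflict occurs when two productions N → α and N → β for the same non-terminal have FIRST(α) ∩ FIRST(β) ≠ ∅ (with ε ∈ FIRST of a nullable right-hand side, so two nullable alternatives also conflict).

Productions for D:
  D → g P /: FIRST = { 'g' }
  D → d - num: FIRST = { 'd' }
Productions for P:
  P → d A A: FIRST = { 'd' }
  P → - - /: FIRST = { '-' }
  P → num D: FIRST = { 'num' }
Productions for A:
  A → num: FIRST = { 'num' }
  A → ε: FIRST = { ε }

All alternatives of each non-terminal have pairwise disjoint FIRST sets.

Answer: No FIRST/FIRST conflicts.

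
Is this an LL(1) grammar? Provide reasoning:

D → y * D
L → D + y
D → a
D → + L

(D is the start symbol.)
A grammar is LL(1) if for each non-terminal N with multiple productions, the predict sets of those productions are pairwise disjoint, where PREDICT(N → α) = (FIRST(α) \ {ε}) ∪ (FOLLOW(N) if α ⇒* ε).

For D:
  PREDICT(D → y '*' D) = { 'y' }
  PREDICT(D → a) = { 'a' }
  PREDICT(D → '+' L) = { '+' }
L has a single production, so nothing to check there.

All predict sets are disjoint. The grammar IS LL(1).

Answer: Yes, the grammar is LL(1).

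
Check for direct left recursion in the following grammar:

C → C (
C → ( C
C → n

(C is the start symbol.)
Direct left recursion occurs when N → N α for some non-terminal N (the right-hand side begins with the left-hand side itself).

C → C (: LEFT RECURSIVE (starts with C)
C → ( C: starts with '('
C → n: starts with n

The grammar has direct left recursion on: C.

Answer: Yes, C is left-recursive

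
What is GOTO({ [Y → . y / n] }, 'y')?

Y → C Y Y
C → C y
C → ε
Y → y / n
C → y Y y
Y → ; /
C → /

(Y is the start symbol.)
GOTO(I, 'y') = CLOSURE({ [A → αX.β] : [A → α.Xβ] ∈ I, X = 'y' })

Items with dot before 'y', with the dot advanced:
  [Y → . y / n] → [Y → y . / n]
Closure adds nothing (no advanced item has the dot before a non-terminal).

GOTO = { [Y → y . / n] }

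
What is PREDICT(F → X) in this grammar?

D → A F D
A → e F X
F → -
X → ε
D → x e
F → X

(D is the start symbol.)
{ '-', 'e', 'x' }

PREDICT(F → X) = (FIRST(RHS) \ {ε}) ∪ (FOLLOW(F) if ε ∈ FIRST(RHS), i.e. RHS ⇒* ε)
FIRST(X) = { ε }
FIRST(X) = { ε }
ε ∈ FIRST(X) (the right-hand side is nullable), so add FOLLOW(F) = { '-', 'e', 'x' }
PREDICT(F → X) = { '-', 'e', 'x' }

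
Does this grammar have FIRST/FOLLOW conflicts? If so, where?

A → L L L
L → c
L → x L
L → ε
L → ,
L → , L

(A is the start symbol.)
Nullable non-terminals: A, L.
A has a nullable alternative but only one production, so nothing to check.

L: nullable alternative(s) L → ε; FOLLOW(L) = { $, ',', 'c', 'x' }
  L → c: FIRST \ {ε} = { 'c' } — overlaps FOLLOW(L) on { 'c' }: CONFLICT
  L → x L: FIRST \ {ε} = { 'x' } — overlaps FOLLOW(L) on { 'x' }: CONFLICT
  L → ε: FIRST \ {ε} = { } — this is the only nullable alternative, skip
  L → ,: FIRST \ {ε} = { ',' } — overlaps FOLLOW(L) on { ',' }: CONFLICT
  L → , L: FIRST \ {ε} = { ',' } — overlaps FOLLOW(L) on { ',' }: CONFLICT

So the grammar has 4 FIRST/FOLLOW conflicts (marked CONFLICT above).

Answer: Yes. L → c with FOLLOW(L) on { 'c' }; L → x L with FOLLOW(L) on { 'x' }; L → ',' with FOLLOW(L) on { ',' }; L → ',' L with FOLLOW(L) on { ',' }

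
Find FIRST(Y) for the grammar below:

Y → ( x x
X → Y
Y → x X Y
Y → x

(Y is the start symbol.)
{ '(', 'x' }

From Y → ( x x:
  - '(' is a terminal: add '(' and stop
From Y → x X Y:
  - x is a terminal: add 'x' and stop
From Y → x:
  - x is a terminal: add 'x' and stop

Collecting: FIRST(Y) = { '(', 'x' }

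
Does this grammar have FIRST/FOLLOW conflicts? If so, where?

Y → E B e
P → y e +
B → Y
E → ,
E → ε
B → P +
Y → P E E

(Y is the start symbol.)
Nullable non-terminals: E.

E: nullable alternative(s) E → ε; FOLLOW(E) = { $, ',', 'e', 'y' }
  E → ,: FIRST \ {ε} = { ',' } — overlaps FOLLOW(E) on { ',' }: CONFLICT
  E → ε: FIRST \ {ε} = { } — this is the only nullable alternative, skip

B, P, Y have no nullable alternative, so no FIRST/FOLLOW check is needed there.

So the grammar has 1 FIRST/FOLLOW conflict (marked CONFLICT above).

Answer: Yes. E → ',' with FOLLOW(E) on { ',' }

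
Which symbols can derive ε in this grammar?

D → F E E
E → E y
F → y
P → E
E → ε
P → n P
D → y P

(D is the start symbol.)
{ 'E', 'P' }

ε-productions: E → ε
So E is immediately nullable.
P → E: every symbol on the right is nullable, so P is nullable too.
No further non-terminal can be added: every production for the remaining non-terminals contains a terminal or a non-nullable non-terminal.
Nullable = { 'E', 'P' }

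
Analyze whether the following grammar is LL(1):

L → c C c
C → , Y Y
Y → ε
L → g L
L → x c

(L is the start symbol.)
Yes, the grammar is LL(1).

A grammar is LL(1) if for each non-terminal N with multiple productions, the predict sets of those productions are pairwise disjoint, where PREDICT(N → α) = (FIRST(α) \ {ε}) ∪ (FOLLOW(N) if α ⇒* ε).

For L:
  PREDICT(L → c C c) = { 'c' }
  PREDICT(L → g L) = { 'g' }
  PREDICT(L → x c) = { 'x' }
C, Y have a single production, so nothing to check there.

All predict sets are disjoint. The grammar IS LL(1).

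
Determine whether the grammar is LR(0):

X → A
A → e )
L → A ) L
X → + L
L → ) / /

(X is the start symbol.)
A grammar is LR(0) if no state in the canonical LR(0) collection has:
  - both a shift item (dot before a terminal) and a complete item (shift-reduce conflict), or
  - two or more complete items (reduce-reduce conflict; the accept item [X' → X .] counts as a complete item here).

Augment with X' → X and build the canonical LR(0) collection (I0 = CLOSURE({[X' → . X]}), then GOTO on every symbol after a dot until no new states appear). It has 13 states:
  I0: { [A → . e )], [X → . + L], [X → . A], [X' → . X] }  — shift
  I1: { [A → . e )], [L → . ) / /], [L → . A ) L], [X → + . L] }  — shift
  I2: { [X → A .] }  — reduce
  I3: { [X' → X .] }  — accept
  I4: { [A → e . )] }  — shift
  I5: { [A → e ) .] }  — reduce
  I6: { [L → ) . / /] }  — shift
  I7: { [L → A . ) L] }  — shift
  I8: { [X → + L .] }  — reduce
  I9: { [A → . e )], [L → . ) / /], [L → . A ) L], [L → A ) . L] }  — shift
  I10: { [L → A ) L .] }  — reduce
  I11: { [L → ) / . /] }  — shift
  I12: { [L → ) / / .] }  — reduce

Every state is either a pure shift/goto state or contains exactly one complete item and nothing to shift — no conflicts. The grammar is LR(0).

Answer: Yes, the grammar is LR(0)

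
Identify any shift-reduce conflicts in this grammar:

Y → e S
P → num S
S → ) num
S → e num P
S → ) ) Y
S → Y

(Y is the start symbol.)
Augment with Y' → Y and build the canonical LR(0) collection (I0 = CLOSURE({[Y' → . Y]}), then GOTO on every symbol after a dot until no new states appear). It has 14 states:
  I0: { [Y → . e S], [Y' → . Y] }  — shift
  I1: { [Y' → Y .] }  — accept
  I2: { [S → . ) ) Y], [S → . ) num], [S → . Y], [S → . e num P], [Y → . e S], [Y → e . S] }  — shift
  I3: { [S → ) . ) Y], [S → ) . num] }  — shift
  I4: { [Y → e S .] }  — reduce
  I5: { [S → Y .] }  — reduce
  I6: { [S → . ) ) Y], [S → . ) num], [S → . Y], [S → . e num P], [S → e . num P], [Y → . e S], [Y → e . S] }  — shift
  I7: { [P → . num S], [S → e num . P] }  — shift
  I8: { [S → e num P .] }  — reduce
  I9: { [P → num . S], [S → . ) ) Y], [S → . ) num], [S → . Y], [S → . e num P], [Y → . e S] }  — shift
  I10: { [P → num S .] }  — reduce
  I11: { [S → ) ) . Y], [Y → . e S] }  — shift
  I12: { [S → ) num .] }  — reduce
  I13: { [S → ) ) Y .] }  — reduce

No state contains both a complete item and a shift item.

Answer: No shift-reduce conflicts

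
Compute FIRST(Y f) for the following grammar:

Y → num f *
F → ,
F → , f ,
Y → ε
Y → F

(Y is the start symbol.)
FIRST sets of the non-terminals involved (from the grammar, by fixed-point iteration):
  FIRST(Y) = { ',', 'num', ε }

To compute FIRST(Y f), process the symbols left to right:
Symbol Y is a non-terminal. Add FIRST(Y) \ {ε} = { ',', 'num' }
Y is nullable (ε ∈ FIRST(Y)), continue to the next symbol.
Symbol f is a terminal. Add 'f' and stop.
FIRST(Y f) = { ',', 'f', 'num' }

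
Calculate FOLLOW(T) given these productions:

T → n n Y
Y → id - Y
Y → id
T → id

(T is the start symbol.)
{ $ }

To compute FOLLOW(T), find every occurrence of T on a right-hand side N → α T β: add FIRST(β) \ {ε}, and if β is empty or nullable also add FOLLOW(N). Iterate to a fixed point.

T is the start symbol, so $ ∈ FOLLOW(T).
T does not occur on any right-hand side.

Taking the union: FOLLOW(T) = { $ }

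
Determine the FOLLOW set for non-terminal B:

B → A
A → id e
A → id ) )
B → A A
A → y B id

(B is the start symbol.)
To compute FOLLOW(B), find every occurrence of B on a right-hand side N → α B β: add FIRST(β) \ {ε}, and if β is empty or nullable also add FOLLOW(N). Iterate to a fixed point.

B is the start symbol, so $ ∈ FOLLOW(B).
In A → y B id: B is followed by id, add FIRST(id) \ {ε} = { 'id' }

Taking the union: FOLLOW(B) = { $, 'id' }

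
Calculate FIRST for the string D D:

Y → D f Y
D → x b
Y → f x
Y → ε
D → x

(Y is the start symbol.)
{ 'x' }

FIRST sets of the non-terminals involved (from the grammar, by fixed-point iteration):
  FIRST(D) = { 'x' }

To compute FIRST(D D), process the symbols left to right:
Symbol D is a non-terminal. Add FIRST(D) \ {ε} = { 'x' }
D is not nullable (ε ∉ FIRST(D)), so stop here.
FIRST(D D) = { 'x' }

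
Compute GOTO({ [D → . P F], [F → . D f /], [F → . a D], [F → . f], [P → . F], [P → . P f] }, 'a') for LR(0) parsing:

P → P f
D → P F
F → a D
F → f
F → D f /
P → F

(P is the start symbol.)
GOTO(I, 'a') = CLOSURE({ [A → αX.β] : [A → α.Xβ] ∈ I, X = 'a' })

Items with dot before 'a', with the dot advanced:
  [F → . a D] → [F → a . D]
Closure of the advanced items:
  [F → a . D] has the dot before D: add [D → . P F]
  [D → . P F] has the dot before P: add [P → . P f], [P → . F]
  [P → . F] has the dot before F: add [F → . a D], [F → . f], [F → . D f /]

GOTO = { [D → . P F], [F → . D f /], [F → . a D], [F → . f], [F → a . D], [P → . F], [P → . P f] }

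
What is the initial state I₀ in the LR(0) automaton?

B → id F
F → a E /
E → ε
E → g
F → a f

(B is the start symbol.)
First, augment the grammar with B' → B
I₀ = CLOSURE({ [B' → . B] }):
  [B' → . B] has the dot before B: add [B → . id F]
No further items can be added.

I₀ = { [B → . id F], [B' → . B] }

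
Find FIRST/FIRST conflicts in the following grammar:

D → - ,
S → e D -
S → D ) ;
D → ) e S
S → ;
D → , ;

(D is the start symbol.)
No FIRST/FIRST conflicts.

A FIRST/FIRST conflict occurs when two productions N → α and N → β for the same non-terminal have FIRST(α) ∩ FIRST(β) ≠ ∅ (with ε ∈ FIRST of a nullable right-hand side, so two nullable alternatives also conflict).

FIRST sets of the non-terminals at (or reachable through a nullable prefix from) the front of some alternative:
  FIRST(D) = { ')', ',', '-' }

Productions for D:
  D → - ,: FIRST = { '-' }
  D → ) e S: FIRST = { ')' }
  D → , ;: FIRST = { ',' }
Productions for S:
  S → e D -: FIRST = { 'e' }
  S → D ) ;: FIRST = { ')', ',', '-' }
  S → ;: FIRST = { ';' }

All alternatives of each non-terminal have pairwise disjoint FIRST sets.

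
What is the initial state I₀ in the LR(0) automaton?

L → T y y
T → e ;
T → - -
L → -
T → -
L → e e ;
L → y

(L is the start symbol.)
{ [L → . -], [L → . T y y], [L → . e e ;], [L → . y], [L' → . L], [T → . - -], [T → . -], [T → . e ;] }

First, augment the grammar with L' → L
I₀ = CLOSURE({ [L' → . L] }):
  [L' → . L] has the dot before L: add [L → . T y y], [L → . -], [L → . e e ;], [L → . y]
  [L → . T y y] has the dot before T: add [T → . e ;], [T → . - -], [T → . -]
No further items can be added.

I₀ = { [L → . -], [L → . T y y], [L → . e e ;], [L → . y], [L' → . L], [T → . - -], [T → . -], [T → . e ;] }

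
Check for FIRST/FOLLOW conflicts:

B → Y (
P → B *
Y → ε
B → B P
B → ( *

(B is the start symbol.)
No FIRST/FOLLOW conflicts.

A FIRST/FOLLOW conflict occurs when a non-terminal N has a nullable alternative N → β (β ⇒* ε) and another alternative N → α with FIRST(α) ∩ FOLLOW(N) ≠ ∅: on such a lookahead the parser cannot decide between expanding α and letting N vanish via β.

Nullable non-terminals: Y.
Y has a nullable alternative but only one production, so nothing to check.

B, P have no nullable alternative, so no FIRST/FOLLOW check is needed there.

No FIRST/FOLLOW conflicts found.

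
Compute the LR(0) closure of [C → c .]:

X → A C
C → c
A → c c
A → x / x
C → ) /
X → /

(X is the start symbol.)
{ [C → c .] }

To compute CLOSURE, for each item [A → α.Bβ] where B is a non-terminal, add [B → .γ] for all productions B → γ; repeat for the newly added items until nothing changes.

Start with: [C → c .]
The dot is at the end, so nothing is added.

CLOSURE = { [C → c .] }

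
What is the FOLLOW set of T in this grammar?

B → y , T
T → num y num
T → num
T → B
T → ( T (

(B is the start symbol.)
{ $, '(' }

In B → y , T: T is at the end, add FOLLOW(B)
In T → ( T (: T is followed by '(', add FIRST('(') \ {ε} = { '(' }

The FOLLOW sets referred to above (computed the same way, to a fixed point):
  FOLLOW(B) = { $, '(' }

Taking the union: FOLLOW(T) = { $, '(' }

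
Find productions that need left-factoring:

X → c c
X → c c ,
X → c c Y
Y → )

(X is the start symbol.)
Yes, X has productions with common prefix 'c c'

Left-factoring is needed when two productions for the same non-terminal
share a common prefix on the right-hand side.

Productions for X:
  X → c c
  X → c c ,
  X → c c Y

Found common prefix 'c c' in productions for X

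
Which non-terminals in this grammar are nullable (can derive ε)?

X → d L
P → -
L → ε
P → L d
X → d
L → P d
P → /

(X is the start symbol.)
{ 'L' }

A non-terminal is nullable if it can derive ε (the empty string): either it has an ε-production, or it has a production whose right-hand side consists entirely of nullable non-terminals.

ε-productions: L → ε
So L is immediately nullable.
No further non-terminal can be added: every production for the remaining non-terminals contains a terminal or a non-nullable non-terminal.
Nullable = { 'L' }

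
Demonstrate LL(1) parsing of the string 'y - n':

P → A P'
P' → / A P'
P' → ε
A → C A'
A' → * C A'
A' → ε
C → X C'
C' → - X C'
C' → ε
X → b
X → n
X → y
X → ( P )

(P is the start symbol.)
LL(1) parsing maintains a stack (initially the start symbol over $) and the input. At each step: if the stack top is a terminal, match it against the current input token; if it is a non-terminal N, replace it with the RHS of M[N, lookahead] (the unique production whose predict set contains the lookahead).

Stack is shown with the top on the left.

Stack           Input    Action
-------------------------------
P $             y - n $  output P → A P'
A P' $          y - n $  output A → C A'
C A' P' $       y - n $  output C → X C'
X C' A' P' $    y - n $  output X → y
y C' A' P' $    y - n $  match 'y'
C' A' P' $      - n $    output C' → - X C'
- X C' A' P' $  - n $    match '-'
X C' A' P' $    n $      output X → n
n C' A' P' $    n $      match 'n'
C' A' P' $      $        output C' → ε
A' P' $         $        output A' → ε
P' $            $        output P' → ε
$               $        accept

The string is accepted.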